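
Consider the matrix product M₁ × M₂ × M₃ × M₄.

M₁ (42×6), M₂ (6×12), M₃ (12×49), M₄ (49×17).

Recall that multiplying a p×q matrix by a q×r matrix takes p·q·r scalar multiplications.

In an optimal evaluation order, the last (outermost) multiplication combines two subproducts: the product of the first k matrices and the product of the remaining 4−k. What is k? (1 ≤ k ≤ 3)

1

Adjacent pairs: M₁M₂ = 42·6·12 = 3024; M₂M₃ = 6·12·49 = 3528; M₃M₄ = 12·49·17 = 9996.
Length 3: M₁..M₃: k=1: 0+3528+42·6·49=15876; k=2: 3024+0+42·12·49=27720 → min 15876 | M₂..M₄: k=2: 0+9996+6·12·17=11220; k=3: 3528+0+6·49·17=8526 → min 8526.
Top-level splits: k=1: (M₁..M₁)·(M₂..M₄) → 0+8526+42·6·17 = 12810; k=2: (M₁..M₂)·(M₃..M₄) → 3024+9996+42·12·17 = 21588; k=3: (M₁..M₃)·(M₄..M₄) → 15876+0+42·49·17 = 50862.
Best split is after M₁, i.e. k = 1.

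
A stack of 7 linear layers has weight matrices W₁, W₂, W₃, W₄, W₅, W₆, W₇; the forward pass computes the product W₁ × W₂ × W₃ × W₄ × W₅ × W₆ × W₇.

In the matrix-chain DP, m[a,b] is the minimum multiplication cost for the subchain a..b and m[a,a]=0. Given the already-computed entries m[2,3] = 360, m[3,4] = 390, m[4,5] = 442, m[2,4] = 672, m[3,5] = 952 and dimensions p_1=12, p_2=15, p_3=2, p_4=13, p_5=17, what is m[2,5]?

1210

m[2,5] = min over k∈[2,4] of m[2,k]+m[k+1,5]+p_{1}·p_k·p_{5}.
k=2: 0 + 952 + 12·15·17 = 4012; k=3: 360 + 442 + 12·2·17 = 1210; k=4: 672 + 0 + 12·13·17 = 3324.
Minimum: 1210 at k=3.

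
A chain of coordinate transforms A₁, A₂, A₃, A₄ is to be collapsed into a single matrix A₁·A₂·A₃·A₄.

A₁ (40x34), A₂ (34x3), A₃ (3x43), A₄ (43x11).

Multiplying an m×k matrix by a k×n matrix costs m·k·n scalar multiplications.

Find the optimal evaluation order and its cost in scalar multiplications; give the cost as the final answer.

Adjacent pairs: A₁A₂ = 40·34·3 = 4080; A₂A₃ = 34·3·43 = 4386; A₃A₄ = 3·43·11 = 1419.
Length 3: A₁..A₃: k=1: 0+4386+40·34·43=62866; k=2: 4080+0+40·3·43=9240 → min 9240 | A₂..A₄: k=2: 0+1419+34·3·11=2541; k=3: 4386+0+34·43·11=20468 → min 2541.
Length 4: A₁..A₄: k=1: 0+2541+40·34·11=17501; k=2: 4080+1419+40·3·11=6819; k=3: 9240+0+40·43·11=28160 → min 6819.
Optimal parenthesization: ((A₁·A₂)·(A₃·A₄)) with cost 6819.

6819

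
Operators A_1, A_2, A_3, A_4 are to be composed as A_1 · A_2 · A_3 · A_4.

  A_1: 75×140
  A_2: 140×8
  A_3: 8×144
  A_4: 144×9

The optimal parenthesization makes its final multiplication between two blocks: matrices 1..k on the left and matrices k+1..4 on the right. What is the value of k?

Adjacent pairs: A_1A_2 = 75·140·8 = 84000; A_2A_3 = 140·8·144 = 161280; A_3A_4 = 8·144·9 = 10368.
Length 3: A_1..A_3: k=1: 0+161280+75·140·144=1673280; k=2: 84000+0+75·8·144=170400 → min 170400 | A_2..A_4: k=2: 0+10368+140·8·9=20448; k=3: 161280+0+140·144·9=342720 → min 20448.
Top-level splits: k=1: (A_1..A_1)·(A_2..A_4) → 0+20448+75·140·9 = 114948; k=2: (A_1..A_2)·(A_3..A_4) → 84000+10368+75·8·9 = 99768; k=3: (A_1..A_3)·(A_4..A_4) → 170400+0+75·144·9 = 267600.
Best split is after A_2, i.e. k = 2.

2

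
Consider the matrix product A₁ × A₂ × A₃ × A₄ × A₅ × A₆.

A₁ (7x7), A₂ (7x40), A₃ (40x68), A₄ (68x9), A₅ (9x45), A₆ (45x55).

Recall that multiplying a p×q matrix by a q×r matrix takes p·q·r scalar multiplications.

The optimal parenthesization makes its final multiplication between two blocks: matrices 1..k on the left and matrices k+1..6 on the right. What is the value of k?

5

Adjacent pairs: A₁A₂ = 7·7·40 = 1960; A₂A₃ = 7·40·68 = 19040; A₃A₄ = 40·68·9 = 24480; A₄A₅ = 68·9·45 = 27540; A₅A₆ = 9·45·55 = 22275.
Length 3: A₁..A₃: k=1: 0+19040+7·7·68=22372; k=2: 1960+0+7·40·68=21000 → min 21000 | A₂..A₄: k=2: 0+24480+7·40·9=27000; k=3: 19040+0+7·68·9=23324 → min 23324 | A₃..A₅: k=3: 0+27540+40·68·45=149940; k=4: 24480+0+40·9·45=40680 → min 40680 | A₄..A₆: k=4: 0+22275+68·9·55=55935; k=5: 27540+0+68·45·55=195840 → min 55935.
Length 4: A₁..A₄: k=1: 0+23324+7·7·9=23765; k=2: 1960+24480+7·40·9=28960; k=3: 21000+0+7·68·9=25284 → min 23765 | A₂..A₅: k=2: 0+40680+7·40·45=53280; k=3: 19040+27540+7·68·45=68000; k=4: 23324+0+7·9·45=26159 → min 26159 | A₃..A₆: k=3: 0+55935+40·68·55=205535; k=4: 24480+22275+40·9·55=66555; k=5: 40680+0+40·45·55=139680 → min 66555.
Length 5: A₁..A₅: k=1: 0+26159+7·7·45=28364; k=2: 1960+40680+7·40·45=55240; k=3: 21000+27540+7·68·45=69960; k=4: 23765+0+7·9·45=26600 → min 26600 | A₂..A₆: k=2: 0+66555+7·40·55=81955; k=3: 19040+55935+7·68·55=101155; k=4: 23324+22275+7·9·55=49064; k=5: 26159+0+7·45·55=43484 → min 43484.
Top-level splits: k=1: (A₁..A₁)·(A₂..A₆) → 0+43484+7·7·55 = 46179; k=2: (A₁..A₂)·(A₃..A₆) → 1960+66555+7·40·55 = 83915; k=3: (A₁..A₃)·(A₄..A₆) → 21000+55935+7·68·55 = 103115; k=4: (A₁..A₄)·(A₅..A₆) → 23765+22275+7·9·55 = 49505; k=5: (A₁..A₅)·(A₆..A₆) → 26600+0+7·45·55 = 43925.
Best split is after A₅, i.e. k = 5.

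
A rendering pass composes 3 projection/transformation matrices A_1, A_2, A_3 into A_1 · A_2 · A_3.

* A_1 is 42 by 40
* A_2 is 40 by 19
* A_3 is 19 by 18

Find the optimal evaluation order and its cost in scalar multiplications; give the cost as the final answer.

(A_1 · (A_2 · A_3)): cost 43920.
((A_1 · A_2) · A_3): cost 46284.
Optimal: (A_1 · (A_2 · A_3)) with cost 43920.

43920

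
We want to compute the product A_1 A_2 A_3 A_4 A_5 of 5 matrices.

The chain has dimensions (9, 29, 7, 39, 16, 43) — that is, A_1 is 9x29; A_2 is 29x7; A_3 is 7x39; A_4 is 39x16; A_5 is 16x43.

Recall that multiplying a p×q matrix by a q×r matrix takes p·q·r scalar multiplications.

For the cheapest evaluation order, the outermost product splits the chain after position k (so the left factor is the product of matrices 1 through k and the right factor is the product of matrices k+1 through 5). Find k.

4

Adjacent pairs: A_1A_2 = 9·29·7 = 1827; A_2A_3 = 29·7·39 = 7917; A_3A_4 = 7·39·16 = 4368; A_4A_5 = 39·16·43 = 26832.
Length 3: A_1..A_3: k=1: 0+7917+9·29·39=18096; k=2: 1827+0+9·7·39=4284 → min 4284 | A_2..A_4: k=2: 0+4368+29·7·16=7616; k=3: 7917+0+29·39·16=26013 → min 7616 | A_3..A_5: k=3: 0+26832+7·39·43=38571; k=4: 4368+0+7·16·43=9184 → min 9184.
Length 4: A_1..A_4: k=1: 0+7616+9·29·16=11792; k=2: 1827+4368+9·7·16=7203; k=3: 4284+0+9·39·16=9900 → min 7203 | A_2..A_5: k=2: 0+9184+29·7·43=17913; k=3: 7917+26832+29·39·43=83382; k=4: 7616+0+29·16·43=27568 → min 17913.
Top-level splits: k=1: (A_1..A_1)·(A_2..A_5) → 0+17913+9·29·43 = 29136; k=2: (A_1..A_2)·(A_3..A_5) → 1827+9184+9·7·43 = 13720; k=3: (A_1..A_3)·(A_4..A_5) → 4284+26832+9·39·43 = 46209; k=4: (A_1..A_4)·(A_5..A_5) → 7203+0+9·16·43 = 13395.
Best split is after A_4, i.e. k = 4.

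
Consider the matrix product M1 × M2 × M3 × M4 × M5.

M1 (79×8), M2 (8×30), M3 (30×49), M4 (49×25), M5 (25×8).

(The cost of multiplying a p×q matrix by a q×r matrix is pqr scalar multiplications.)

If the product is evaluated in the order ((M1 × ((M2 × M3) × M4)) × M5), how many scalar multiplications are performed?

(M2 × M3): 8×30 by 30×49 → 8×49, cost 8·30·49 = 11760
((M2 × M3) × M4): 8×49 by 49×25 → 8×25, cost 8·49·25 = 9800; cumulative 21560
(M1 × ((M2 × M3) × M4)): 79×8 by 8×25 → 79×25, cost 79·8·25 = 15800; cumulative 37360
((M1 × ((M2 × M3) × M4)) × M5): 79×25 by 25×8 → 79×8, cost 79·25·8 = 15800; cumulative 53160
Total: 53160 scalar multiplications.

53160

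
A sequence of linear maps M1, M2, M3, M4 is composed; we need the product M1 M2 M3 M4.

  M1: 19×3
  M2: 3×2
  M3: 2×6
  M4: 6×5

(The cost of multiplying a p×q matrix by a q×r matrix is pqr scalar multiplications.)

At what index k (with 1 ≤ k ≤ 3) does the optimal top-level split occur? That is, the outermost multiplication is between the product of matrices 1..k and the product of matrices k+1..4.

Adjacent pairs: M1M2 = 19·3·2 = 114; M2M3 = 3·2·6 = 36; M3M4 = 2·6·5 = 60.
Length 3: M1..M3: k=1: 0+36+19·3·6=378; k=2: 114+0+19·2·6=342 → min 342 | M2..M4: k=2: 0+60+3·2·5=90; k=3: 36+0+3·6·5=126 → min 90.
Top-level splits: k=1: (M1..M1)·(M2..M4) → 0+90+19·3·5 = 375; k=2: (M1..M2)·(M3..M4) → 114+60+19·2·5 = 364; k=3: (M1..M3)·(M4..M4) → 342+0+19·6·5 = 912.
Best split is after M2, i.e. k = 2.

2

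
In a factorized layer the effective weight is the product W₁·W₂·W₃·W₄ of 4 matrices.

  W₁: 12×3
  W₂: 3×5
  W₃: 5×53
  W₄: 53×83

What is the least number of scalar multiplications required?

Adjacent pairs: W₁W₂ = 12·3·5 = 180; W₂W₃ = 3·5·53 = 795; W₃W₄ = 5·53·83 = 21995.
Length 3: W₁..W₃: k=1: 0+795+12·3·53=2703; k=2: 180+0+12·5·53=3360 → min 2703 | W₂..W₄: k=2: 0+21995+3·5·83=23240; k=3: 795+0+3·53·83=13992 → min 13992.
Length 4: W₁..W₄: k=1: 0+13992+12·3·83=16980; k=2: 180+21995+12·5·83=27155; k=3: 2703+0+12·53·83=55491 → min 16980.
Optimal order: (W₁·((W₂·W₃)·W₄)) with cost 16980.

16980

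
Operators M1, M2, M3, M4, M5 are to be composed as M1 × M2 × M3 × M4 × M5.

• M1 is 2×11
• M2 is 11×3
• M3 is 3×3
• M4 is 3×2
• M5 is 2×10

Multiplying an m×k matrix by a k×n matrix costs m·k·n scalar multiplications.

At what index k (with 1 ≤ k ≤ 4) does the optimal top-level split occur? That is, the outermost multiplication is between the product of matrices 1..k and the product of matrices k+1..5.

Adjacent pairs: M1M2 = 2·11·3 = 66; M2M3 = 11·3·3 = 99; M3M4 = 3·3·2 = 18; M4M5 = 3·2·10 = 60.
Length 3: M1..M3: k=1: 0+99+2·11·3=165; k=2: 66+0+2·3·3=84 → min 84 | M2..M4: k=2: 0+18+11·3·2=84; k=3: 99+0+11·3·2=165 → min 84 | M3..M5: k=3: 0+60+3·3·10=150; k=4: 18+0+3·2·10=78 → min 78.
Length 4: M1..M4: k=1: 0+84+2·11·2=128; k=2: 66+18+2·3·2=96; k=3: 84+0+2·3·2=96 → min 96 | M2..M5: k=2: 0+78+11·3·10=408; k=3: 99+60+11·3·10=489; k=4: 84+0+11·2·10=304 → min 304.
Top-level splits: k=1: (M1..M1)·(M2..M5) → 0+304+2·11·10 = 524; k=2: (M1..M2)·(M3..M5) → 66+78+2·3·10 = 204; k=3: (M1..M3)·(M4..M5) → 84+60+2·3·10 = 204; k=4: (M1..M4)·(M5..M5) → 96+0+2·2·10 = 136.
Best split is after M4, i.e. k = 4.

4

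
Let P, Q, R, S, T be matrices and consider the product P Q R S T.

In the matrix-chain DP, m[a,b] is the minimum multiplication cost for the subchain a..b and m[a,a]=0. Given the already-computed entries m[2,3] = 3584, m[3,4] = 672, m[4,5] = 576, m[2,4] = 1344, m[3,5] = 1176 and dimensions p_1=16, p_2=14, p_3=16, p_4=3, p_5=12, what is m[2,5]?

1920

m[2,5] = min over k∈[2,4] of m[2,k]+m[k+1,5]+p_{1}·p_k·p_{5}.
k=2: 0 + 1176 + 16·14·12 = 3864; k=3: 3584 + 576 + 16·16·12 = 7232; k=4: 1344 + 0 + 16·3·12 = 1920.
Minimum: 1920 at k=4.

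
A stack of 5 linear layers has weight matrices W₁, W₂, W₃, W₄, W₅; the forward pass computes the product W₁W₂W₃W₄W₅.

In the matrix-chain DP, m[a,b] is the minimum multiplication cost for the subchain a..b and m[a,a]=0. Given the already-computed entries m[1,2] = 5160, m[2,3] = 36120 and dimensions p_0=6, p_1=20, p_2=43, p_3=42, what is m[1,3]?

15996

m[1,3] = min over k∈[1,2] of m[1,k]+m[k+1,3]+p_{0}·p_k·p_{3}.
k=1: 0 + 36120 + 6·20·42 = 41160; k=2: 5160 + 0 + 6·43·42 = 15996.
Minimum: 15996 at k=2.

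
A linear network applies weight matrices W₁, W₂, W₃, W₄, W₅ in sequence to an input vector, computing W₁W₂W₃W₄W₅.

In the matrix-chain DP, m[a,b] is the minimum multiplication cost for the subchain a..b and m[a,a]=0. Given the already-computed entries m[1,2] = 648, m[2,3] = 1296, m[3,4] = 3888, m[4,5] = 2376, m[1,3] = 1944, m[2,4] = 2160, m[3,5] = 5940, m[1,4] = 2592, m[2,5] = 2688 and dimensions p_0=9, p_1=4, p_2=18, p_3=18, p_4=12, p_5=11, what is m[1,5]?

3084

m[1,5] = min over k∈[1,4] of m[1,k]+m[k+1,5]+p_{0}·p_k·p_{5}.
k=1: 0 + 2688 + 9·4·11 = 3084; k=2: 648 + 5940 + 9·18·11 = 8370; k=3: 1944 + 2376 + 9·18·11 = 6102; k=4: 2592 + 0 + 9·12·11 = 3780.
Minimum: 3084 at k=1.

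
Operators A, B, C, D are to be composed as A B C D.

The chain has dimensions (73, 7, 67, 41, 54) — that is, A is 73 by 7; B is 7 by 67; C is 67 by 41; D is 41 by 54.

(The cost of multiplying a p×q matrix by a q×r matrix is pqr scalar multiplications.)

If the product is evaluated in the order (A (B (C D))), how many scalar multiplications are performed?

(C D): 67×41 by 41×54 → 67×54, cost 67·41·54 = 148338
(B (C D)): 7×67 by 67×54 → 7×54, cost 7·67·54 = 25326; cumulative 173664
(A (B (C D))): 73×7 by 7×54 → 73×54, cost 73·7·54 = 27594; cumulative 201258
Total: 201258 scalar multiplications.

201258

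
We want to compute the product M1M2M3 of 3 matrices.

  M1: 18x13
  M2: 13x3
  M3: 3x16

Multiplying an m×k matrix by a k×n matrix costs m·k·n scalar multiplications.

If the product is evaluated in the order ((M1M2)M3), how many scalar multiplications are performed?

(M1M2): 18×13 by 13×3 → 18×3, cost 18·13·3 = 702
((M1M2)M3): 18×3 by 3×16 → 18×16, cost 18·3·16 = 864; cumulative 1566
Total: 1566 scalar multiplications.

1566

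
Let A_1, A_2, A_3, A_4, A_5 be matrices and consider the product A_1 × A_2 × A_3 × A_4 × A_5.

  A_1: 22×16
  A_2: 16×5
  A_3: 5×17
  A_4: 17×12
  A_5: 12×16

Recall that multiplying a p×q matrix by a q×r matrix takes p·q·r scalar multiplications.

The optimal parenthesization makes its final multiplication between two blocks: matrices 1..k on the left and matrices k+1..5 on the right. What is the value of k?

Adjacent pairs: A_1A_2 = 22·16·5 = 1760; A_2A_3 = 16·5·17 = 1360; A_3A_4 = 5·17·12 = 1020; A_4A_5 = 17·12·16 = 3264.
Length 3: A_1..A_3: k=1: 0+1360+22·16·17=7344; k=2: 1760+0+22·5·17=3630 → min 3630 | A_2..A_4: k=2: 0+1020+16·5·12=1980; k=3: 1360+0+16·17·12=4624 → min 1980 | A_3..A_5: k=3: 0+3264+5·17·16=4624; k=4: 1020+0+5·12·16=1980 → min 1980.
Length 4: A_1..A_4: k=1: 0+1980+22·16·12=6204; k=2: 1760+1020+22·5·12=4100; k=3: 3630+0+22·17·12=8118 → min 4100 | A_2..A_5: k=2: 0+1980+16·5·16=3260; k=3: 1360+3264+16·17·16=8976; k=4: 1980+0+16·12·16=5052 → min 3260.
Top-level splits: k=1: (A_1..A_1)·(A_2..A_5) → 0+3260+22·16·16 = 8892; k=2: (A_1..A_2)·(A_3..A_5) → 1760+1980+22·5·16 = 5500; k=3: (A_1..A_3)·(A_4..A_5) → 3630+3264+22·17·16 = 12878; k=4: (A_1..A_4)·(A_5..A_5) → 4100+0+22·12·16 = 8324.
Best split is after A_2, i.e. k = 2.

2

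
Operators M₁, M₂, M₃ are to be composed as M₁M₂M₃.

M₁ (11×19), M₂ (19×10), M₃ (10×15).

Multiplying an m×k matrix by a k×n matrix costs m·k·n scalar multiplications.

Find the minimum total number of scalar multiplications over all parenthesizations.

3740

Order (M₁(M₂M₃)): (M₂M₃): 19×10 by 10×15 → 19×15, cost 19·10·15 = 2850; (M₁(M₂M₃)): 11×19 by 19×15 → 11×15, cost 11·19·15 = 3135; cumulative 5985. Total 5985.
Order ((M₁M₂)M₃): (M₁M₂): 11×19 by 19×10 → 11×10, cost 11·19·10 = 2090; ((M₁M₂)M₃): 11×10 by 10×15 → 11×15, cost 11·10·15 = 1650; cumulative 3740. Total 3740.
Minimum: 3740.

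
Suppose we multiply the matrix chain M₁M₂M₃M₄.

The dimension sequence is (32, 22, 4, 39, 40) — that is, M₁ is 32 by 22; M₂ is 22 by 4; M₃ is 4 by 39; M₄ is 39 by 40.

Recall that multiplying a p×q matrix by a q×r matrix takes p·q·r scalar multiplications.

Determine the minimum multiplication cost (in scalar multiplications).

14176

Adjacent pairs: M₁M₂ = 32·22·4 = 2816; M₂M₃ = 22·4·39 = 3432; M₃M₄ = 4·39·40 = 6240.
Length 3: M₁..M₃: k=1: 0+3432+32·22·39=30888; k=2: 2816+0+32·4·39=7808 → min 7808 | M₂..M₄: k=2: 0+6240+22·4·40=9760; k=3: 3432+0+22·39·40=37752 → min 9760.
Length 4: M₁..M₄: k=1: 0+9760+32·22·40=37920; k=2: 2816+6240+32·4·40=14176; k=3: 7808+0+32·39·40=57728 → min 14176.
Optimal order: ((M₁M₂)(M₃M₄)) with cost 14176.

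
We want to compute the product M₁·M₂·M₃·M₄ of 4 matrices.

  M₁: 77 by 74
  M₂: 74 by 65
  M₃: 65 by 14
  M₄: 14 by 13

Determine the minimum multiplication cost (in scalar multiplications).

Adjacent pairs: M₁M₂ = 77·74·65 = 370370; M₂M₃ = 74·65·14 = 67340; M₃M₄ = 65·14·13 = 11830.
Length 3: M₁..M₃: k=1: 0+67340+77·74·14=147112; k=2: 370370+0+77·65·14=440440 → min 147112 | M₂..M₄: k=2: 0+11830+74·65·13=74360; k=3: 67340+0+74·14·13=80808 → min 74360.
Length 4: M₁..M₄: k=1: 0+74360+77·74·13=148434; k=2: 370370+11830+77·65·13=447265; k=3: 147112+0+77·14·13=161126 → min 148434.
Optimal order: (M₁·(M₂·(M₃·M₄))) with cost 148434.

148434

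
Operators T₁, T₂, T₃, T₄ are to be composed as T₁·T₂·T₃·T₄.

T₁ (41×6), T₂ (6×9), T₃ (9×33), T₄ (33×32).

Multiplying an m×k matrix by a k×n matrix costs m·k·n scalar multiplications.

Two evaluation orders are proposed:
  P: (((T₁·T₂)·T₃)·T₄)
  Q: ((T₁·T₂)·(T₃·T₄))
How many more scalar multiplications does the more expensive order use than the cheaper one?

34161

Order P = (((T₁·T₂)·T₃)·T₄): (T₁·T₂): 41×6 by 6×9 → 41×9, cost 41·6·9 = 2214; ((T₁·T₂)·T₃): 41×9 by 9×33 → 41×33, cost 41·9·33 = 12177; cumulative 14391; (((T₁·T₂)·T₃)·T₄): 41×33 by 33×32 → 41×32, cost 41·33·32 = 43296; cumulative 57687. Total 57687.
Order Q = ((T₁·T₂)·(T₃·T₄)): (T₁·T₂): 41×6 by 6×9 → 41×9, cost 41·6·9 = 2214; (T₃·T₄): 9×33 by 33×32 → 9×32, cost 9·33·32 = 9504; ((T₁·T₂)·(T₃·T₄)): 41×9 by 9×32 → 41×32, cost 41·9·32 = 11808; cumulative 23526. Total 23526.
Difference: |57687 − 23526| = 34161.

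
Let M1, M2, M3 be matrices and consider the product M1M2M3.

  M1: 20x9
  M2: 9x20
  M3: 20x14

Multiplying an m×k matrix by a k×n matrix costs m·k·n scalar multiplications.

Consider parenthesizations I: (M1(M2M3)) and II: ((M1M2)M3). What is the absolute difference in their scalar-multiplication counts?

4160

Order I = (M1(M2M3)): (M2M3): 9×20 by 20×14 → 9×14, cost 9·20·14 = 2520; (M1(M2M3)): 20×9 by 9×14 → 20×14, cost 20·9·14 = 2520; cumulative 5040. Total 5040.
Order II = ((M1M2)M3): (M1M2): 20×9 by 9×20 → 20×20, cost 20·9·20 = 3600; ((M1M2)M3): 20×20 by 20×14 → 20×14, cost 20·20·14 = 5600; cumulative 9200. Total 9200.
Difference: |5040 − 9200| = 4160.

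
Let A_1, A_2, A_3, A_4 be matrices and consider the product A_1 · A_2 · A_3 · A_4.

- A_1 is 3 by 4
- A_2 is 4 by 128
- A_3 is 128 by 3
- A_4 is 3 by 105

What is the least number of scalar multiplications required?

Adjacent pairs: A_1A_2 = 3·4·128 = 1536; A_2A_3 = 4·128·3 = 1536; A_3A_4 = 128·3·105 = 40320.
Length 3: A_1..A_3: k=1: 0+1536+3·4·3=1572; k=2: 1536+0+3·128·3=2688 → min 1572 | A_2..A_4: k=2: 0+40320+4·128·105=94080; k=3: 1536+0+4·3·105=2796 → min 2796.
Length 4: A_1..A_4: k=1: 0+2796+3·4·105=4056; k=2: 1536+40320+3·128·105=82176; k=3: 1572+0+3·3·105=2517 → min 2517.
Optimal order: ((A_1 · (A_2 · A_3)) · A_4) with cost 2517.

2517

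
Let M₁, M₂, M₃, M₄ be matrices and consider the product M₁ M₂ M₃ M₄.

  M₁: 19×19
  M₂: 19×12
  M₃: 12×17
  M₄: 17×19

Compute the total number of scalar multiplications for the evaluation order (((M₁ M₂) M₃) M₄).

14345

(M₁ M₂): 19×19 by 19×12 → 19×12, cost 19·19·12 = 4332
((M₁ M₂) M₃): 19×12 by 12×17 → 19×17, cost 19·12·17 = 3876; cumulative 8208
(((M₁ M₂) M₃) M₄): 19×17 by 17×19 → 19×19, cost 19·17·19 = 6137; cumulative 14345
Total: 14345 scalar multiplications.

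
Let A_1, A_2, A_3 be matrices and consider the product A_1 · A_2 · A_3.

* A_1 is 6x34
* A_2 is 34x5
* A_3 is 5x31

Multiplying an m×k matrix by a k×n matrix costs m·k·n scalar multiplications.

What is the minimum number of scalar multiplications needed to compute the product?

Order (A_1 · (A_2 · A_3)): (A_2 · A_3): 34×5 by 5×31 → 34×31, cost 34·5·31 = 5270; (A_1 · (A_2 · A_3)): 6×34 by 34×31 → 6×31, cost 6·34·31 = 6324; cumulative 11594. Total 11594.
Order ((A_1 · A_2) · A_3): (A_1 · A_2): 6×34 by 34×5 → 6×5, cost 6·34·5 = 1020; ((A_1 · A_2) · A_3): 6×5 by 5×31 → 6×31, cost 6·5·31 = 930; cumulative 1950. Total 1950.
Minimum: 1950.

1950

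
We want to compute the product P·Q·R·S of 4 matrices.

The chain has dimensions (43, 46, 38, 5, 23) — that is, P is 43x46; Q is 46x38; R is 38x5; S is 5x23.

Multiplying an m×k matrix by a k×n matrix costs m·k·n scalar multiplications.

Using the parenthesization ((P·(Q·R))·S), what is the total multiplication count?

(Q·R): 46×38 by 38×5 → 46×5, cost 46·38·5 = 8740
(P·(Q·R)): 43×46 by 46×5 → 43×5, cost 43·46·5 = 9890; cumulative 18630
((P·(Q·R))·S): 43×5 by 5×23 → 43×23, cost 43·5·23 = 4945; cumulative 23575
Total: 23575 scalar multiplications.

23575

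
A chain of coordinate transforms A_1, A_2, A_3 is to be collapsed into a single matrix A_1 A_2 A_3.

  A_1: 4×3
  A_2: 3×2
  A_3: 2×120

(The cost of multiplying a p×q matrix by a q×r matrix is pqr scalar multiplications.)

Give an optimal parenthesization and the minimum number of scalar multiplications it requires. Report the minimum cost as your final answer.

(A_1 (A_2 A_3)): cost 2160.
((A_1 A_2) A_3): cost 984.
Optimal: ((A_1 A_2) A_3) with cost 984.

984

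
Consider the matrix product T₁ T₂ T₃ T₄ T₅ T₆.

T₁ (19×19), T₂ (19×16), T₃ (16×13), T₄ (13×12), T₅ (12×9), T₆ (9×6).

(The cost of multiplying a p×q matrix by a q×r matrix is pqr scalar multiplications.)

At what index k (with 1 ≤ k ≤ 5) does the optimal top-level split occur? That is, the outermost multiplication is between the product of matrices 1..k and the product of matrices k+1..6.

1

Adjacent pairs: T₁T₂ = 19·19·16 = 5776; T₂T₃ = 19·16·13 = 3952; T₃T₄ = 16·13·12 = 2496; T₄T₅ = 13·12·9 = 1404; T₅T₆ = 12·9·6 = 648.
Length 3: T₁..T₃: k=1: 0+3952+19·19·13=8645; k=2: 5776+0+19·16·13=9728 → min 8645 | T₂..T₄: k=2: 0+2496+19·16·12=6144; k=3: 3952+0+19·13·12=6916 → min 6144 | T₃..T₅: k=3: 0+1404+16·13·9=3276; k=4: 2496+0+16·12·9=4224 → min 3276 | T₄..T₆: k=4: 0+648+13·12·6=1584; k=5: 1404+0+13·9·6=2106 → min 1584.
Length 4: T₁..T₄: k=1: 0+6144+19·19·12=10476; k=2: 5776+2496+19·16·12=11920; k=3: 8645+0+19·13·12=11609 → min 10476 | T₂..T₅: k=2: 0+3276+19·16·9=6012; k=3: 3952+1404+19·13·9=7579; k=4: 6144+0+19·12·9=8196 → min 6012 | T₃..T₆: k=3: 0+1584+16·13·6=2832; k=4: 2496+648+16·12·6=4296; k=5: 3276+0+16·9·6=4140 → min 2832.
Length 5: T₁..T₅: k=1: 0+6012+19·19·9=9261; k=2: 5776+3276+19·16·9=11788; k=3: 8645+1404+19·13·9=12272; k=4: 10476+0+19·12·9=12528 → min 9261 | T₂..T₆: k=2: 0+2832+19·16·6=4656; k=3: 3952+1584+19·13·6=7018; k=4: 6144+648+19·12·6=8160; k=5: 6012+0+19·9·6=7038 → min 4656.
Top-level splits: k=1: (T₁..T₁)·(T₂..T₆) → 0+4656+19·19·6 = 6822; k=2: (T₁..T₂)·(T₃..T₆) → 5776+2832+19·16·6 = 10432; k=3: (T₁..T₃)·(T₄..T₆) → 8645+1584+19·13·6 = 11711; k=4: (T₁..T₄)·(T₅..T₆) → 10476+648+19·12·6 = 12492; k=5: (T₁..T₅)·(T₆..T₆) → 9261+0+19·9·6 = 10287.
Best split is after T₁, i.e. k = 1.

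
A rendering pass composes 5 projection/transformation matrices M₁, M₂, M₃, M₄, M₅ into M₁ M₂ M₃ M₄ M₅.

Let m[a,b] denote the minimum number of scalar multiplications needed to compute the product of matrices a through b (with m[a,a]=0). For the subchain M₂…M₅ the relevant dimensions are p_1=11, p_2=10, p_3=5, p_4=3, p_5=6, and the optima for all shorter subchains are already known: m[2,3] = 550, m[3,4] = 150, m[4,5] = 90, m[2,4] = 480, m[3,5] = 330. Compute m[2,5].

678

m[2,5] = min over k∈[2,4] of m[2,k]+m[k+1,5]+p_{1}·p_k·p_{5}.
k=2: 0 + 330 + 11·10·6 = 990; k=3: 550 + 90 + 11·5·6 = 970; k=4: 480 + 0 + 11·3·6 = 678.
Minimum: 678 at k=4.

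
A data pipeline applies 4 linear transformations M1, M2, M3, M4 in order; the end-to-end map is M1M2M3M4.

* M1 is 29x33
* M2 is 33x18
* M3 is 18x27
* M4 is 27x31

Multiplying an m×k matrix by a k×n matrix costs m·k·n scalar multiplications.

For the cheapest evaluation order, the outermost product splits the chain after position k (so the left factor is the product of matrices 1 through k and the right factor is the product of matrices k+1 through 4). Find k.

2

Adjacent pairs: M1M2 = 29·33·18 = 17226; M2M3 = 33·18·27 = 16038; M3M4 = 18·27·31 = 15066.
Length 3: M1..M3: k=1: 0+16038+29·33·27=41877; k=2: 17226+0+29·18·27=31320 → min 31320 | M2..M4: k=2: 0+15066+33·18·31=33480; k=3: 16038+0+33·27·31=43659 → min 33480.
Top-level splits: k=1: (M1..M1)·(M2..M4) → 0+33480+29·33·31 = 63147; k=2: (M1..M2)·(M3..M4) → 17226+15066+29·18·31 = 48474; k=3: (M1..M3)·(M4..M4) → 31320+0+29·27·31 = 55593.
Best split is after M2, i.e. k = 2.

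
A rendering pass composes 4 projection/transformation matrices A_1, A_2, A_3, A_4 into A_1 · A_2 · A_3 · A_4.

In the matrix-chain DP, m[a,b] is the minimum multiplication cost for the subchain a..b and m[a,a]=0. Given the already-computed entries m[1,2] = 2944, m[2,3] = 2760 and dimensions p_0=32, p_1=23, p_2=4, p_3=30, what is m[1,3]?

6784

m[1,3] = min over k∈[1,2] of m[1,k]+m[k+1,3]+p_{0}·p_k·p_{3}.
k=1: 0 + 2760 + 32·23·30 = 24840; k=2: 2944 + 0 + 32·4·30 = 6784.
Minimum: 6784 at k=2.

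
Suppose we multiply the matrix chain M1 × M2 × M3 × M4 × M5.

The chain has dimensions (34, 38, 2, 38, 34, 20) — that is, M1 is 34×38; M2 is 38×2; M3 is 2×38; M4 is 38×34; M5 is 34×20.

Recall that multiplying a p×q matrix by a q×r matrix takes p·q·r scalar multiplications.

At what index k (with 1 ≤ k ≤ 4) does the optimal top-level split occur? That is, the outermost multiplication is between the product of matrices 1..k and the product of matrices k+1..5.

Adjacent pairs: M1M2 = 34·38·2 = 2584; M2M3 = 38·2·38 = 2888; M3M4 = 2·38·34 = 2584; M4M5 = 38·34·20 = 25840.
Length 3: M1..M3: k=1: 0+2888+34·38·38=51984; k=2: 2584+0+34·2·38=5168 → min 5168 | M2..M4: k=2: 0+2584+38·2·34=5168; k=3: 2888+0+38·38·34=51984 → min 5168 | M3..M5: k=3: 0+25840+2·38·20=27360; k=4: 2584+0+2·34·20=3944 → min 3944.
Length 4: M1..M4: k=1: 0+5168+34·38·34=49096; k=2: 2584+2584+34·2·34=7480; k=3: 5168+0+34·38·34=49096 → min 7480 | M2..M5: k=2: 0+3944+38·2·20=5464; k=3: 2888+25840+38·38·20=57608; k=4: 5168+0+38·34·20=31008 → min 5464.
Top-level splits: k=1: (M1..M1)·(M2..M5) → 0+5464+34·38·20 = 31304; k=2: (M1..M2)·(M3..M5) → 2584+3944+34·2·20 = 7888; k=3: (M1..M3)·(M4..M5) → 5168+25840+34·38·20 = 56848; k=4: (M1..M4)·(M5..M5) → 7480+0+34·34·20 = 30600.
Best split is after M2, i.e. k = 2.

2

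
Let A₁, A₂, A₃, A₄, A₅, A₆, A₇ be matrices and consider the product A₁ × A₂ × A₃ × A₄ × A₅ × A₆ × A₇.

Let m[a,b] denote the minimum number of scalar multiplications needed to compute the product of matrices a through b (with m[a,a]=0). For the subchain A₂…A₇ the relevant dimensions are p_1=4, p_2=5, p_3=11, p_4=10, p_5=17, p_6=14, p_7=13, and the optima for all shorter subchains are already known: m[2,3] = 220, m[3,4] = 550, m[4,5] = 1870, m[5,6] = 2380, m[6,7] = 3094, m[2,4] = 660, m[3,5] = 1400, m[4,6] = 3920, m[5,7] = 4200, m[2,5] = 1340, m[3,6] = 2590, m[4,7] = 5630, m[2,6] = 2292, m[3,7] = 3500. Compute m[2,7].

m[2,7] = min over k∈[2,6] of m[2,k]+m[k+1,7]+p_{1}·p_k·p_{7}.
k=2: 0 + 3500 + 4·5·13 = 3760; k=3: 220 + 5630 + 4·11·13 = 6422; k=4: 660 + 4200 + 4·10·13 = 5380; k=5: 1340 + 3094 + 4·17·13 = 5318; k=6: 2292 + 0 + 4·14·13 = 3020.
Minimum: 3020 at k=6.

3020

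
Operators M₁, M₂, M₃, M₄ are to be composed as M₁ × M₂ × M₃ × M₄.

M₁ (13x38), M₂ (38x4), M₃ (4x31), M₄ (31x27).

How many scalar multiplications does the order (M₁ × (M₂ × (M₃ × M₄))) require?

(M₃ × M₄): 4×31 by 31×27 → 4×27, cost 4·31·27 = 3348
(M₂ × (M₃ × M₄)): 38×4 by 4×27 → 38×27, cost 38·4·27 = 4104; cumulative 7452
(M₁ × (M₂ × (M₃ × M₄))): 13×38 by 38×27 → 13×27, cost 13·38·27 = 13338; cumulative 20790
Total: 20790 scalar multiplications.

20790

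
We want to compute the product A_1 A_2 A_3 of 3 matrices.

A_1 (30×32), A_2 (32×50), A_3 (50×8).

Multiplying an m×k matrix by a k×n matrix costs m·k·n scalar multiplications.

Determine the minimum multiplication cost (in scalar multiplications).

20480

Order (A_1 (A_2 A_3)): (A_2 A_3): 32×50 by 50×8 → 32×8, cost 32·50·8 = 12800; (A_1 (A_2 A_3)): 30×32 by 32×8 → 30×8, cost 30·32·8 = 7680; cumulative 20480. Total 20480.
Order ((A_1 A_2) A_3): (A_1 A_2): 30×32 by 32×50 → 30×50, cost 30·32·50 = 48000; ((A_1 A_2) A_3): 30×50 by 50×8 → 30×8, cost 30·50·8 = 12000; cumulative 60000. Total 60000.
Minimum: 20480.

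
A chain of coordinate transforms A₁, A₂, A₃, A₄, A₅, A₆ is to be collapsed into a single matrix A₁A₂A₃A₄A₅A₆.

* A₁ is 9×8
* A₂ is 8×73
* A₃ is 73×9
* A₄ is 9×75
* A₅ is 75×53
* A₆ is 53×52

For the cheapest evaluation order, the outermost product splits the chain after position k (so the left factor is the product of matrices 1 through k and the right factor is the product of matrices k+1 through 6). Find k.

1

Adjacent pairs: A₁A₂ = 9·8·73 = 5256; A₂A₃ = 8·73·9 = 5256; A₃A₄ = 73·9·75 = 49275; A₄A₅ = 9·75·53 = 35775; A₅A₆ = 75·53·52 = 206700.
Length 3: A₁..A₃: k=1: 0+5256+9·8·9=5904; k=2: 5256+0+9·73·9=11169 → min 5904 | A₂..A₄: k=2: 0+49275+8·73·75=93075; k=3: 5256+0+8·9·75=10656 → min 10656 | A₃..A₅: k=3: 0+35775+73·9·53=70596; k=4: 49275+0+73·75·53=339450 → min 70596 | A₄..A₆: k=4: 0+206700+9·75·52=241800; k=5: 35775+0+9·53·52=60579 → min 60579.
Length 4: A₁..A₄: k=1: 0+10656+9·8·75=16056; k=2: 5256+49275+9·73·75=103806; k=3: 5904+0+9·9·75=11979 → min 11979 | A₂..A₅: k=2: 0+70596+8·73·53=101548; k=3: 5256+35775+8·9·53=44847; k=4: 10656+0+8·75·53=42456 → min 42456 | A₃..A₆: k=3: 0+60579+73·9·52=94743; k=4: 49275+206700+73·75·52=540675; k=5: 70596+0+73·53·52=271784 → min 94743.
Length 5: A₁..A₅: k=1: 0+42456+9·8·53=46272; k=2: 5256+70596+9·73·53=110673; k=3: 5904+35775+9·9·53=45972; k=4: 11979+0+9·75·53=47754 → min 45972 | A₂..A₆: k=2: 0+94743+8·73·52=125111; k=3: 5256+60579+8·9·52=69579; k=4: 10656+206700+8·75·52=248556; k=5: 42456+0+8·53·52=64504 → min 64504.
Top-level splits: k=1: (A₁..A₁)·(A₂..A₆) → 0+64504+9·8·52 = 68248; k=2: (A₁..A₂)·(A₃..A₆) → 5256+94743+9·73·52 = 134163; k=3: (A₁..A₃)·(A₄..A₆) → 5904+60579+9·9·52 = 70695; k=4: (A₁..A₄)·(A₅..A₆) → 11979+206700+9·75·52 = 253779; k=5: (A₁..A₅)·(A₆..A₆) → 45972+0+9·53·52 = 70776.
Best split is after A₁, i.e. k = 1.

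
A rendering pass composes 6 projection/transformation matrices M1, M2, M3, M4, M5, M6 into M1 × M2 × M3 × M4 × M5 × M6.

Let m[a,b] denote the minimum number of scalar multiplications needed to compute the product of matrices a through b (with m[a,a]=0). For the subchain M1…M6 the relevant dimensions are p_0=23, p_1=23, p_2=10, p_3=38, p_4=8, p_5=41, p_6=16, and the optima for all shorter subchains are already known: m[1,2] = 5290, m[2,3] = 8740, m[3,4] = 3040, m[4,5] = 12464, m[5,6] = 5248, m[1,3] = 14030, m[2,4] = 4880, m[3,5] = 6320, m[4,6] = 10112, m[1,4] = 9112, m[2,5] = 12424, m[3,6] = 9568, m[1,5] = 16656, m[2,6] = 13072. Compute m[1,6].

17304

m[1,6] = min over k∈[1,5] of m[1,k]+m[k+1,6]+p_{0}·p_k·p_{6}.
k=1: 0 + 13072 + 23·23·16 = 21536; k=2: 5290 + 9568 + 23·10·16 = 18538; k=3: 14030 + 10112 + 23·38·16 = 38126; k=4: 9112 + 5248 + 23·8·16 = 17304; k=5: 16656 + 0 + 23·41·16 = 31744.
Minimum: 17304 at k=4.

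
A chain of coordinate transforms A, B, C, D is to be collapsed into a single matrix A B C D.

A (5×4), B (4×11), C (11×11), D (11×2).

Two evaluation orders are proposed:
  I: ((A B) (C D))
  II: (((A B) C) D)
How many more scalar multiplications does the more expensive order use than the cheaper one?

363

Order I = ((A B) (C D)): (A B): 5×4 by 4×11 → 5×11, cost 5·4·11 = 220; (C D): 11×11 by 11×2 → 11×2, cost 11·11·2 = 242; ((A B) (C D)): 5×11 by 11×2 → 5×2, cost 5·11·2 = 110; cumulative 572. Total 572.
Order II = (((A B) C) D): (A B): 5×4 by 4×11 → 5×11, cost 5·4·11 = 220; ((A B) C): 5×11 by 11×11 → 5×11, cost 5·11·11 = 605; cumulative 825; (((A B) C) D): 5×11 by 11×2 → 5×2, cost 5·11·2 = 110; cumulative 935. Total 935.
Difference: |572 − 935| = 363.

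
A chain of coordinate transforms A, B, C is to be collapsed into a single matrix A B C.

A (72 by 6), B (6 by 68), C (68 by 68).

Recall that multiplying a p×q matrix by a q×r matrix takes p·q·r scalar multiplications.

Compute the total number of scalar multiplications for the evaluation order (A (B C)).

(B C): 6×68 by 68×68 → 6×68, cost 6·68·68 = 27744
(A (B C)): 72×6 by 6×68 → 72×68, cost 72·6·68 = 29376; cumulative 57120
Total: 57120 scalar multiplications.

57120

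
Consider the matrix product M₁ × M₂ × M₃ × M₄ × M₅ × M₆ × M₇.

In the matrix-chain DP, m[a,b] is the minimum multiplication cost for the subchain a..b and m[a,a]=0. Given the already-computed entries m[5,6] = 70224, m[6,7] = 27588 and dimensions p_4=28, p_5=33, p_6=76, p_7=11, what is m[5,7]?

m[5,7] = min over k∈[5,6] of m[5,k]+m[k+1,7]+p_{4}·p_k·p_{7}.
k=5: 0 + 27588 + 28·33·11 = 37752; k=6: 70224 + 0 + 28·76·11 = 93632.
Minimum: 37752 at k=5.

37752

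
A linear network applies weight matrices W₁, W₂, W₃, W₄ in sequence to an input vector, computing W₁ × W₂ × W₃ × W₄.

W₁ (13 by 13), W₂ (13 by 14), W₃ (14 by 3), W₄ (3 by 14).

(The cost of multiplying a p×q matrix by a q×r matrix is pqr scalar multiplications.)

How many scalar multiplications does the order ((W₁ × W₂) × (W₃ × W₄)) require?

5502

(W₁ × W₂): 13×13 by 13×14 → 13×14, cost 13·13·14 = 2366
(W₃ × W₄): 14×3 by 3×14 → 14×14, cost 14·3·14 = 588
((W₁ × W₂) × (W₃ × W₄)): 13×14 by 14×14 → 13×14, cost 13·14·14 = 2548; cumulative 5502
Total: 5502 scalar multiplications.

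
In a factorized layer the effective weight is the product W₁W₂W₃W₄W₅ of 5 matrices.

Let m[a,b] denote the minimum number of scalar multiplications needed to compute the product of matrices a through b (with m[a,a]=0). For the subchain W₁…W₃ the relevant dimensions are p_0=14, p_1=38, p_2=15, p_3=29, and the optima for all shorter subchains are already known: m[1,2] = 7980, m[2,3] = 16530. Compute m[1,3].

m[1,3] = min over k∈[1,2] of m[1,k]+m[k+1,3]+p_{0}·p_k·p_{3}.
k=1: 0 + 16530 + 14·38·29 = 31958; k=2: 7980 + 0 + 14·15·29 = 14070.
Minimum: 14070 at k=2.

14070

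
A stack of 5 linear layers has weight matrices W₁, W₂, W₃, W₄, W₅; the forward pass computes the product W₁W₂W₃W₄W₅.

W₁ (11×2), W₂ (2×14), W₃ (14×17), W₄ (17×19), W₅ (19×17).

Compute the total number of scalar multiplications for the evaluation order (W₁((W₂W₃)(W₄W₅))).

6919

(W₂W₃): 2×14 by 14×17 → 2×17, cost 2·14·17 = 476
(W₄W₅): 17×19 by 19×17 → 17×17, cost 17·19·17 = 5491
((W₂W₃)(W₄W₅)): 2×17 by 17×17 → 2×17, cost 2·17·17 = 578; cumulative 6545
(W₁((W₂W₃)(W₄W₅))): 11×2 by 2×17 → 11×17, cost 11·2·17 = 374; cumulative 6919
Total: 6919 scalar multiplications.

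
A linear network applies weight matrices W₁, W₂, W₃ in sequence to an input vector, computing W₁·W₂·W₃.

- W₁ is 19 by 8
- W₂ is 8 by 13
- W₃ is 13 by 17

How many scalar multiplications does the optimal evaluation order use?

Order (W₁·(W₂·W₃)): (W₂·W₃): 8×13 by 13×17 → 8×17, cost 8·13·17 = 1768; (W₁·(W₂·W₃)): 19×8 by 8×17 → 19×17, cost 19·8·17 = 2584; cumulative 4352. Total 4352.
Order ((W₁·W₂)·W₃): (W₁·W₂): 19×8 by 8×13 → 19×13, cost 19·8·13 = 1976; ((W₁·W₂)·W₃): 19×13 by 13×17 → 19×17, cost 19·13·17 = 4199; cumulative 6175. Total 6175.
Minimum: 4352.

4352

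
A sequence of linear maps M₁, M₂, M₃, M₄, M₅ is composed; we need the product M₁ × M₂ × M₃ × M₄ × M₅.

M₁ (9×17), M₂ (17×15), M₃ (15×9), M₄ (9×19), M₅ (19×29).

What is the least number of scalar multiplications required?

Adjacent pairs: M₁M₂ = 9·17·15 = 2295; M₂M₃ = 17·15·9 = 2295; M₃M₄ = 15·9·19 = 2565; M₄M₅ = 9·19·29 = 4959.
Length 3: M₁..M₃: k=1: 0+2295+9·17·9=3672; k=2: 2295+0+9·15·9=3510 → min 3510 | M₂..M₄: k=2: 0+2565+17·15·19=7410; k=3: 2295+0+17·9·19=5202 → min 5202 | M₃..M₅: k=3: 0+4959+15·9·29=8874; k=4: 2565+0+15·19·29=10830 → min 8874.
Length 4: M₁..M₄: k=1: 0+5202+9·17·19=8109; k=2: 2295+2565+9·15·19=7425; k=3: 3510+0+9·9·19=5049 → min 5049 | M₂..M₅: k=2: 0+8874+17·15·29=16269; k=3: 2295+4959+17·9·29=11691; k=4: 5202+0+17·19·29=14569 → min 11691.
Length 5: M₁..M₅: k=1: 0+11691+9·17·29=16128; k=2: 2295+8874+9·15·29=15084; k=3: 3510+4959+9·9·29=10818; k=4: 5049+0+9·19·29=10008 → min 10008.
Optimal order: ((((M₁ × M₂) × M₃) × M₄) × M₅) with cost 10008.

10008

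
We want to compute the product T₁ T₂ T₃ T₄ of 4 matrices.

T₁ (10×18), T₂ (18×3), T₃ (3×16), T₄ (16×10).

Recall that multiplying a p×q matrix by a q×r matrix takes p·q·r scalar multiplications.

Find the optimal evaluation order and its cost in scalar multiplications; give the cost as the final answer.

Adjacent pairs: T₁T₂ = 10·18·3 = 540; T₂T₃ = 18·3·16 = 864; T₃T₄ = 3·16·10 = 480.
Length 3: T₁..T₃: k=1: 0+864+10·18·16=3744; k=2: 540+0+10·3·16=1020 → min 1020 | T₂..T₄: k=2: 0+480+18·3·10=1020; k=3: 864+0+18·16·10=3744 → min 1020.
Length 4: T₁..T₄: k=1: 0+1020+10·18·10=2820; k=2: 540+480+10·3·10=1320; k=3: 1020+0+10·16·10=2620 → min 1320.
Optimal parenthesization: ((T₁ T₂) (T₃ T₄)) with cost 1320.

1320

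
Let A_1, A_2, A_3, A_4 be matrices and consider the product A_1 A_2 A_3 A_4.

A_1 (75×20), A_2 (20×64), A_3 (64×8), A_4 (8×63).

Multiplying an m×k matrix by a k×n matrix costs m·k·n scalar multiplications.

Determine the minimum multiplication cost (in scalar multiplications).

Adjacent pairs: A_1A_2 = 75·20·64 = 96000; A_2A_3 = 20·64·8 = 10240; A_3A_4 = 64·8·63 = 32256.
Length 3: A_1..A_3: k=1: 0+10240+75·20·8=22240; k=2: 96000+0+75·64·8=134400 → min 22240 | A_2..A_4: k=2: 0+32256+20·64·63=112896; k=3: 10240+0+20·8·63=20320 → min 20320.
Length 4: A_1..A_4: k=1: 0+20320+75·20·63=114820; k=2: 96000+32256+75·64·63=430656; k=3: 22240+0+75·8·63=60040 → min 60040.
Optimal order: ((A_1 (A_2 A_3)) A_4) with cost 60040.

60040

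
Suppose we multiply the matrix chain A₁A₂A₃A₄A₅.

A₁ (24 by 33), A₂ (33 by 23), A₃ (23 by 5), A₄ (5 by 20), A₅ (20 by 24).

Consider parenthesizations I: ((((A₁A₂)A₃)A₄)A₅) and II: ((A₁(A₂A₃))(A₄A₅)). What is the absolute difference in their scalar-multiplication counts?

21861

Order I = ((((A₁A₂)A₃)A₄)A₅): (A₁A₂): 24×33 by 33×23 → 24×23, cost 24·33·23 = 18216; ((A₁A₂)A₃): 24×23 by 23×5 → 24×5, cost 24·23·5 = 2760; cumulative 20976; (((A₁A₂)A₃)A₄): 24×5 by 5×20 → 24×20, cost 24·5·20 = 2400; cumulative 23376; ((((A₁A₂)A₃)A₄)A₅): 24×20 by 20×24 → 24×24, cost 24·20·24 = 11520; cumulative 34896. Total 34896.
Order II = ((A₁(A₂A₃))(A₄A₅)): (A₂A₃): 33×23 by 23×5 → 33×5, cost 33·23·5 = 3795; (A₁(A₂A₃)): 24×33 by 33×5 → 24×5, cost 24·33·5 = 3960; cumulative 7755; (A₄A₅): 5×20 by 20×24 → 5×24, cost 5·20·24 = 2400; ((A₁(A₂A₃))(A₄A₅)): 24×5 by 5×24 → 24×24, cost 24·5·24 = 2880; cumulative 13035. Total 13035.
Difference: |34896 − 13035| = 21861.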